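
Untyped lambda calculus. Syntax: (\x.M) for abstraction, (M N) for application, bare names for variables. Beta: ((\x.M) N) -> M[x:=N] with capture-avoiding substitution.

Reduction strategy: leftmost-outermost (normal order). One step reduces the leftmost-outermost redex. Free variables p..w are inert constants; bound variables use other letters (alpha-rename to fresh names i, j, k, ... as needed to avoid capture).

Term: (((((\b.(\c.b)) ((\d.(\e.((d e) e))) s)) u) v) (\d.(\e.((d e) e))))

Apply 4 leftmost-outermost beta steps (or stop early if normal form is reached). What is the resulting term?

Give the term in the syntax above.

Step 0: (((((\b.(\c.b)) ((\d.(\e.((d e) e))) s)) u) v) (\d.(\e.((d e) e))))
Step 1: ((((\c.((\d.(\e.((d e) e))) s)) u) v) (\d.(\e.((d e) e))))
Step 2: ((((\d.(\e.((d e) e))) s) v) (\d.(\e.((d e) e))))
Step 3: (((\e.((s e) e)) v) (\d.(\e.((d e) e))))
Step 4: (((s v) v) (\d.(\e.((d e) e))))

Answer: (((s v) v) (\d.(\e.((d e) e))))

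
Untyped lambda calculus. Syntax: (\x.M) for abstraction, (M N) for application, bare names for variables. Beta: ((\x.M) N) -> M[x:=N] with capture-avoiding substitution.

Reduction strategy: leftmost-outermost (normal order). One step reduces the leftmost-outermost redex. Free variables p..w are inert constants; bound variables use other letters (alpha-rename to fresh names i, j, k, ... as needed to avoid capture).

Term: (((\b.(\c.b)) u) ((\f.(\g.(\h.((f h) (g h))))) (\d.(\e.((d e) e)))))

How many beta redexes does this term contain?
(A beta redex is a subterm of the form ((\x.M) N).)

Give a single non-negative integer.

Answer: 2

Derivation:
Term: (((\b.(\c.b)) u) ((\f.(\g.(\h.((f h) (g h))))) (\d.(\e.((d e) e)))))
  Redex: ((\b.(\c.b)) u)
  Redex: ((\f.(\g.(\h.((f h) (g h))))) (\d.(\e.((d e) e))))
Total redexes: 2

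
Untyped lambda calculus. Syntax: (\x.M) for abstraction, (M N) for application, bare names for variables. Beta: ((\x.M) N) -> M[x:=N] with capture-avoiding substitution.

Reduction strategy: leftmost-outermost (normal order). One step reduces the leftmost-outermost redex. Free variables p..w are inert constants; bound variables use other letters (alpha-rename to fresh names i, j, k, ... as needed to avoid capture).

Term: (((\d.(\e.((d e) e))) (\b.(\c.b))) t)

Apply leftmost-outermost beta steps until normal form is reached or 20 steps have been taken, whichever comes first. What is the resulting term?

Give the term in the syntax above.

Answer: t

Derivation:
Step 0: (((\d.(\e.((d e) e))) (\b.(\c.b))) t)
Step 1: ((\e.(((\b.(\c.b)) e) e)) t)
Step 2: (((\b.(\c.b)) t) t)
Step 3: ((\c.t) t)
Step 4: t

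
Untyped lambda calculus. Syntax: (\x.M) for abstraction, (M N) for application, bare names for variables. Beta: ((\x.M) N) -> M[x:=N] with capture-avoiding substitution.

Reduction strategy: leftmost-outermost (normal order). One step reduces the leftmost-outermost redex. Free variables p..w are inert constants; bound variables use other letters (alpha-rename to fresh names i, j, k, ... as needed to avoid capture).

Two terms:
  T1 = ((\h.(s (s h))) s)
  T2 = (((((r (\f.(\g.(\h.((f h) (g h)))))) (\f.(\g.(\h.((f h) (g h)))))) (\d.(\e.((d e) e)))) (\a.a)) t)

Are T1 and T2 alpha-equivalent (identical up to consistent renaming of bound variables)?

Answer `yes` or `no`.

Answer: no

Derivation:
Term 1: ((\h.(s (s h))) s)
Term 2: (((((r (\f.(\g.(\h.((f h) (g h)))))) (\f.(\g.(\h.((f h) (g h)))))) (\d.(\e.((d e) e)))) (\a.a)) t)
Alpha-equivalence: compare structure up to binder renaming.
Result: False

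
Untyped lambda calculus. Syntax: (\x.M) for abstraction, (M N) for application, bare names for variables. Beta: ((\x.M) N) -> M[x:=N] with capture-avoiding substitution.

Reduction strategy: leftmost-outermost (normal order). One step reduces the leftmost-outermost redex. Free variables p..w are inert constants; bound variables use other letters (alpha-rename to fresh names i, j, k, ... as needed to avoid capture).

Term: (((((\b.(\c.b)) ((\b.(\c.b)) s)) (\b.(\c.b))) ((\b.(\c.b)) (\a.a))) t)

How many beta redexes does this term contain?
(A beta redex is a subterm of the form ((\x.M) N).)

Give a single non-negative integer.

Term: (((((\b.(\c.b)) ((\b.(\c.b)) s)) (\b.(\c.b))) ((\b.(\c.b)) (\a.a))) t)
  Redex: ((\b.(\c.b)) ((\b.(\c.b)) s))
  Redex: ((\b.(\c.b)) s)
  Redex: ((\b.(\c.b)) (\a.a))
Total redexes: 3

Answer: 3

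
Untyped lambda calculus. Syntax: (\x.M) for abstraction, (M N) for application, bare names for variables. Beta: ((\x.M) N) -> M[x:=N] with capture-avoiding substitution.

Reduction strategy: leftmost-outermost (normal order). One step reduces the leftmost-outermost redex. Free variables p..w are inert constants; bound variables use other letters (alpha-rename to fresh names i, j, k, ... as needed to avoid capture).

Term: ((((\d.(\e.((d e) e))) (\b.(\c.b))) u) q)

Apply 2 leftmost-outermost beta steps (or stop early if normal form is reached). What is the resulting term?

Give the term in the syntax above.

Step 0: ((((\d.(\e.((d e) e))) (\b.(\c.b))) u) q)
Step 1: (((\e.(((\b.(\c.b)) e) e)) u) q)
Step 2: ((((\b.(\c.b)) u) u) q)

Answer: ((((\b.(\c.b)) u) u) q)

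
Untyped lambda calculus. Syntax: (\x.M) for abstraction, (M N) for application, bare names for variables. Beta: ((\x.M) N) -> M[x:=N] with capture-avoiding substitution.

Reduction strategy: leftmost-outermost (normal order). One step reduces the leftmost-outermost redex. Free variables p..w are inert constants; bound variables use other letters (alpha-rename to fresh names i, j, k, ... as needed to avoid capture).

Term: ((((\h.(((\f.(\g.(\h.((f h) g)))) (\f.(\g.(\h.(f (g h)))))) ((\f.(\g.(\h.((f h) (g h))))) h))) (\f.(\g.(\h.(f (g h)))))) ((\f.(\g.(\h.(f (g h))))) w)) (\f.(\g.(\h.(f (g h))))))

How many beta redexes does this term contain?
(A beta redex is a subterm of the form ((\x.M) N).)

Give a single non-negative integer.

Answer: 4

Derivation:
Term: ((((\h.(((\f.(\g.(\h.((f h) g)))) (\f.(\g.(\h.(f (g h)))))) ((\f.(\g.(\h.((f h) (g h))))) h))) (\f.(\g.(\h.(f (g h)))))) ((\f.(\g.(\h.(f (g h))))) w)) (\f.(\g.(\h.(f (g h))))))
  Redex: ((\h.(((\f.(\g.(\h.((f h) g)))) (\f.(\g.(\h.(f (g h)))))) ((\f.(\g.(\h.((f h) (g h))))) h))) (\f.(\g.(\h.(f (g h))))))
  Redex: ((\f.(\g.(\h.((f h) g)))) (\f.(\g.(\h.(f (g h))))))
  Redex: ((\f.(\g.(\h.((f h) (g h))))) h)
  Redex: ((\f.(\g.(\h.(f (g h))))) w)
Total redexes: 4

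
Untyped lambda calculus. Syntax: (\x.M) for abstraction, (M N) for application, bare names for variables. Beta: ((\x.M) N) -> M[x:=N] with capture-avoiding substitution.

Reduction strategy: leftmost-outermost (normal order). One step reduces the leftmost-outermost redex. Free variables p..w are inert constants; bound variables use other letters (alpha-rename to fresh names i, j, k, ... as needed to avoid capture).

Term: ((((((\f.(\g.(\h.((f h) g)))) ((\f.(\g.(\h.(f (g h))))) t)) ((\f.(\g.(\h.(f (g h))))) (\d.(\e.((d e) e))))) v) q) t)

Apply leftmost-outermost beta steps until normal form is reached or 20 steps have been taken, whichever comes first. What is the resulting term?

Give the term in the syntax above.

Step 0: ((((((\f.(\g.(\h.((f h) g)))) ((\f.(\g.(\h.(f (g h))))) t)) ((\f.(\g.(\h.(f (g h))))) (\d.(\e.((d e) e))))) v) q) t)
Step 1: (((((\g.(\h.((((\f.(\g.(\h.(f (g h))))) t) h) g))) ((\f.(\g.(\h.(f (g h))))) (\d.(\e.((d e) e))))) v) q) t)
Step 2: ((((\h.((((\f.(\g.(\h.(f (g h))))) t) h) ((\f.(\g.(\h.(f (g h))))) (\d.(\e.((d e) e)))))) v) q) t)
Step 3: ((((((\f.(\g.(\h.(f (g h))))) t) v) ((\f.(\g.(\h.(f (g h))))) (\d.(\e.((d e) e))))) q) t)
Step 4: (((((\g.(\h.(t (g h)))) v) ((\f.(\g.(\h.(f (g h))))) (\d.(\e.((d e) e))))) q) t)
Step 5: ((((\h.(t (v h))) ((\f.(\g.(\h.(f (g h))))) (\d.(\e.((d e) e))))) q) t)
Step 6: (((t (v ((\f.(\g.(\h.(f (g h))))) (\d.(\e.((d e) e)))))) q) t)
Step 7: (((t (v (\g.(\h.((\d.(\e.((d e) e))) (g h)))))) q) t)
Step 8: (((t (v (\g.(\h.(\e.(((g h) e) e)))))) q) t)

Answer: (((t (v (\g.(\h.(\e.(((g h) e) e)))))) q) t)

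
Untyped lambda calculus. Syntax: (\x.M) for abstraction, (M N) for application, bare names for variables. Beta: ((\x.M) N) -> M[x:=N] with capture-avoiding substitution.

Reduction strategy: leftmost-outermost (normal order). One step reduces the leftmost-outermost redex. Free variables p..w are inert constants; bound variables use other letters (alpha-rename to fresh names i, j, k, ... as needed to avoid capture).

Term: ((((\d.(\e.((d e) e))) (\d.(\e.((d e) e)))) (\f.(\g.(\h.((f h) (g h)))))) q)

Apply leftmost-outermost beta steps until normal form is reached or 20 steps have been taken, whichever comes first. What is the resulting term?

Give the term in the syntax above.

Step 0: ((((\d.(\e.((d e) e))) (\d.(\e.((d e) e)))) (\f.(\g.(\h.((f h) (g h)))))) q)
Step 1: (((\e.(((\d.(\e.((d e) e))) e) e)) (\f.(\g.(\h.((f h) (g h)))))) q)
Step 2: ((((\d.(\e.((d e) e))) (\f.(\g.(\h.((f h) (g h)))))) (\f.(\g.(\h.((f h) (g h)))))) q)
Step 3: (((\e.(((\f.(\g.(\h.((f h) (g h))))) e) e)) (\f.(\g.(\h.((f h) (g h)))))) q)
Step 4: ((((\f.(\g.(\h.((f h) (g h))))) (\f.(\g.(\h.((f h) (g h)))))) (\f.(\g.(\h.((f h) (g h)))))) q)
Step 5: (((\g.(\h.(((\f.(\g.(\h.((f h) (g h))))) h) (g h)))) (\f.(\g.(\h.((f h) (g h)))))) q)
Step 6: ((\h.(((\f.(\g.(\h.((f h) (g h))))) h) ((\f.(\g.(\h.((f h) (g h))))) h))) q)
Step 7: (((\f.(\g.(\h.((f h) (g h))))) q) ((\f.(\g.(\h.((f h) (g h))))) q))
Step 8: ((\g.(\h.((q h) (g h)))) ((\f.(\g.(\h.((f h) (g h))))) q))
Step 9: (\h.((q h) (((\f.(\g.(\h.((f h) (g h))))) q) h)))
Step 10: (\h.((q h) ((\g.(\h.((q h) (g h)))) h)))
Step 11: (\h.((q h) (\i.((q i) (h i)))))

Answer: (\h.((q h) (\i.((q i) (h i)))))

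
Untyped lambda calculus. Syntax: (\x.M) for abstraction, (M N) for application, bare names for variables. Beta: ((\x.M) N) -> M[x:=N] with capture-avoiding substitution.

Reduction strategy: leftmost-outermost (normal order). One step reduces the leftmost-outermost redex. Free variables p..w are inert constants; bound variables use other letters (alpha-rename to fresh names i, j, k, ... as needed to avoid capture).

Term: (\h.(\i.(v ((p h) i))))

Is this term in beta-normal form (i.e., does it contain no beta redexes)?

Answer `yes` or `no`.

Answer: yes

Derivation:
Term: (\h.(\i.(v ((p h) i))))
No beta redexes found.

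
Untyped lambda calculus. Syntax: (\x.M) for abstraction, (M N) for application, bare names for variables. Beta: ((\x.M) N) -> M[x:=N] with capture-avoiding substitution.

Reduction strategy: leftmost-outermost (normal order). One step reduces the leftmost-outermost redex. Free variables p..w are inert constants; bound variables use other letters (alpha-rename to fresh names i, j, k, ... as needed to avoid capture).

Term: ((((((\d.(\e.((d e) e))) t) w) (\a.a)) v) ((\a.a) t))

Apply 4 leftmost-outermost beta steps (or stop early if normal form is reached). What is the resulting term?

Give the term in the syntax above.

Step 0: ((((((\d.(\e.((d e) e))) t) w) (\a.a)) v) ((\a.a) t))
Step 1: (((((\e.((t e) e)) w) (\a.a)) v) ((\a.a) t))
Step 2: (((((t w) w) (\a.a)) v) ((\a.a) t))
Step 3: (((((t w) w) (\a.a)) v) t)
Step 4: (normal form reached)

Answer: (((((t w) w) (\a.a)) v) t)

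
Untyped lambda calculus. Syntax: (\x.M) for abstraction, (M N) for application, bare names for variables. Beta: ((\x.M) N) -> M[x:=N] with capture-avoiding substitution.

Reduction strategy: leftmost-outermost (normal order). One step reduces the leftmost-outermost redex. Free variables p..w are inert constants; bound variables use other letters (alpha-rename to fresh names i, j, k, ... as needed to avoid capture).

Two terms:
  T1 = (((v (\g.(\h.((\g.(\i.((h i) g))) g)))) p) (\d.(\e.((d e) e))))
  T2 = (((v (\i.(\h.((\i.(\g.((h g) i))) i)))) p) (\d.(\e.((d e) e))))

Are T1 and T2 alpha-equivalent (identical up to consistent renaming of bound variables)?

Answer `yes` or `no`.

Answer: yes

Derivation:
Term 1: (((v (\g.(\h.((\g.(\i.((h i) g))) g)))) p) (\d.(\e.((d e) e))))
Term 2: (((v (\i.(\h.((\i.(\g.((h g) i))) i)))) p) (\d.(\e.((d e) e))))
Alpha-equivalence: compare structure up to binder renaming.
Result: True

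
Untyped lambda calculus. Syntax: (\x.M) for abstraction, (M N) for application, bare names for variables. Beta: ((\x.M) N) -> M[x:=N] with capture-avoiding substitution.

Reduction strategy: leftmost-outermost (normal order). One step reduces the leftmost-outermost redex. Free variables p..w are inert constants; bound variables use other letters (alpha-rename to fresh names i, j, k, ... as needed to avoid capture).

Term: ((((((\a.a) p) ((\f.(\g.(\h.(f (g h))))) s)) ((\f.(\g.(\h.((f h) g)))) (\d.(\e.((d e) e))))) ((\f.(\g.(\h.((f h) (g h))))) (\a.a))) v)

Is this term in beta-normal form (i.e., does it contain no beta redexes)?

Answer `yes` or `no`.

Answer: no

Derivation:
Term: ((((((\a.a) p) ((\f.(\g.(\h.(f (g h))))) s)) ((\f.(\g.(\h.((f h) g)))) (\d.(\e.((d e) e))))) ((\f.(\g.(\h.((f h) (g h))))) (\a.a))) v)
Found 4 beta redex(es).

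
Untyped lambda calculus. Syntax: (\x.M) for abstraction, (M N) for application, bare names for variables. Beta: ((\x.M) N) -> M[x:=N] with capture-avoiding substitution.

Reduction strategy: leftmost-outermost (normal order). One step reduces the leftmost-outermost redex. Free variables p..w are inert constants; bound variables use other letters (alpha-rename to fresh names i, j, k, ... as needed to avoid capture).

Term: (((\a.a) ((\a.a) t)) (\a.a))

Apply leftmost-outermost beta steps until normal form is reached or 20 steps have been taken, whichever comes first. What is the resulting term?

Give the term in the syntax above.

Step 0: (((\a.a) ((\a.a) t)) (\a.a))
Step 1: (((\a.a) t) (\a.a))
Step 2: (t (\a.a))

Answer: (t (\a.a))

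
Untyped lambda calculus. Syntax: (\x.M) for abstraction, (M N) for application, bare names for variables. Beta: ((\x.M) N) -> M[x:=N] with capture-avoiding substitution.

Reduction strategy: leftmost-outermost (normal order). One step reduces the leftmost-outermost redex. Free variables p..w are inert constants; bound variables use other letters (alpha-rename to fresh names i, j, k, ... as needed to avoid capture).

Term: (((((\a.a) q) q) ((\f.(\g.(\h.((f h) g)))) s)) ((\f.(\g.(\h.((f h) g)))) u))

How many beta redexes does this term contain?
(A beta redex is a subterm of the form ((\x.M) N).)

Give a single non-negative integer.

Answer: 3

Derivation:
Term: (((((\a.a) q) q) ((\f.(\g.(\h.((f h) g)))) s)) ((\f.(\g.(\h.((f h) g)))) u))
  Redex: ((\a.a) q)
  Redex: ((\f.(\g.(\h.((f h) g)))) s)
  Redex: ((\f.(\g.(\h.((f h) g)))) u)
Total redexes: 3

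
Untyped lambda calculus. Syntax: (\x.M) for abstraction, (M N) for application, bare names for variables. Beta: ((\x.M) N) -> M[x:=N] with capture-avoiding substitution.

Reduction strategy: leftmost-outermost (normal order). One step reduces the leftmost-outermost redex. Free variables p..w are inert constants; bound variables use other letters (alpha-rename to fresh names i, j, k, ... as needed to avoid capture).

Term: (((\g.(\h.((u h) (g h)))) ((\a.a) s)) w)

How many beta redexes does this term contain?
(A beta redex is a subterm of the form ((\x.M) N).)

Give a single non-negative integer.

Term: (((\g.(\h.((u h) (g h)))) ((\a.a) s)) w)
  Redex: ((\g.(\h.((u h) (g h)))) ((\a.a) s))
  Redex: ((\a.a) s)
Total redexes: 2

Answer: 2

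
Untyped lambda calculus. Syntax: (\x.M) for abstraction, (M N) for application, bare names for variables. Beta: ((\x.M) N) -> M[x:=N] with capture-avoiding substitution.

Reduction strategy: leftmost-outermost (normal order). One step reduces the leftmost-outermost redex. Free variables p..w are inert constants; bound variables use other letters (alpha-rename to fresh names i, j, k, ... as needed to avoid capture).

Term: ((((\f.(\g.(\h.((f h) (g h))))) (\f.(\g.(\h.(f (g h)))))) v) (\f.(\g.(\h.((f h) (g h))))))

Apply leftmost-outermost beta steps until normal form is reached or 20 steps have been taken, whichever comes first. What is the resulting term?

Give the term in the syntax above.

Step 0: ((((\f.(\g.(\h.((f h) (g h))))) (\f.(\g.(\h.(f (g h)))))) v) (\f.(\g.(\h.((f h) (g h))))))
Step 1: (((\g.(\h.(((\f.(\g.(\h.(f (g h))))) h) (g h)))) v) (\f.(\g.(\h.((f h) (g h))))))
Step 2: ((\h.(((\f.(\g.(\h.(f (g h))))) h) (v h))) (\f.(\g.(\h.((f h) (g h))))))
Step 3: (((\f.(\g.(\h.(f (g h))))) (\f.(\g.(\h.((f h) (g h)))))) (v (\f.(\g.(\h.((f h) (g h)))))))
Step 4: ((\g.(\h.((\f.(\g.(\h.((f h) (g h))))) (g h)))) (v (\f.(\g.(\h.((f h) (g h)))))))
Step 5: (\h.((\f.(\g.(\h.((f h) (g h))))) ((v (\f.(\g.(\h.((f h) (g h)))))) h)))
Step 6: (\h.(\g.(\i.((((v (\f.(\g.(\h.((f h) (g h)))))) h) i) (g i)))))

Answer: (\h.(\g.(\i.((((v (\f.(\g.(\h.((f h) (g h)))))) h) i) (g i)))))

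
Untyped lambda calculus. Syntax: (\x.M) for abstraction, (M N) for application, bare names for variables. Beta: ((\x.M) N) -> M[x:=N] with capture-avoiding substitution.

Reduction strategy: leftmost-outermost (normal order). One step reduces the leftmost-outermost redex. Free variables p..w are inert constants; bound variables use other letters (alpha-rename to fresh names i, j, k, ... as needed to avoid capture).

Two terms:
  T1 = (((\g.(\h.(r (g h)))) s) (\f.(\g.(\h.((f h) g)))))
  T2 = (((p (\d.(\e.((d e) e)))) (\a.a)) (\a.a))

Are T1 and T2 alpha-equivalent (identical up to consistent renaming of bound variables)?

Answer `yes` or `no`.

Term 1: (((\g.(\h.(r (g h)))) s) (\f.(\g.(\h.((f h) g)))))
Term 2: (((p (\d.(\e.((d e) e)))) (\a.a)) (\a.a))
Alpha-equivalence: compare structure up to binder renaming.
Result: False

Answer: no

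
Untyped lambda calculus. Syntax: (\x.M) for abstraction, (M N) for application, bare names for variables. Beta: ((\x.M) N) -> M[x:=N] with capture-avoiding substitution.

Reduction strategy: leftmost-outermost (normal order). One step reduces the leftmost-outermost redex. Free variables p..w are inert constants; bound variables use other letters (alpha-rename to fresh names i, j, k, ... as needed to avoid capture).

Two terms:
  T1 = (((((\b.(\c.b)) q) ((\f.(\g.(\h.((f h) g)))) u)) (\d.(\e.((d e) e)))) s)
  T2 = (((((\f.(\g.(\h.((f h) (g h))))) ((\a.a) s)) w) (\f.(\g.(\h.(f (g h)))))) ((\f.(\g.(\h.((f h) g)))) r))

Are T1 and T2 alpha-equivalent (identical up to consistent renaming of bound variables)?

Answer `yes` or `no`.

Answer: no

Derivation:
Term 1: (((((\b.(\c.b)) q) ((\f.(\g.(\h.((f h) g)))) u)) (\d.(\e.((d e) e)))) s)
Term 2: (((((\f.(\g.(\h.((f h) (g h))))) ((\a.a) s)) w) (\f.(\g.(\h.(f (g h)))))) ((\f.(\g.(\h.((f h) g)))) r))
Alpha-equivalence: compare structure up to binder renaming.
Result: False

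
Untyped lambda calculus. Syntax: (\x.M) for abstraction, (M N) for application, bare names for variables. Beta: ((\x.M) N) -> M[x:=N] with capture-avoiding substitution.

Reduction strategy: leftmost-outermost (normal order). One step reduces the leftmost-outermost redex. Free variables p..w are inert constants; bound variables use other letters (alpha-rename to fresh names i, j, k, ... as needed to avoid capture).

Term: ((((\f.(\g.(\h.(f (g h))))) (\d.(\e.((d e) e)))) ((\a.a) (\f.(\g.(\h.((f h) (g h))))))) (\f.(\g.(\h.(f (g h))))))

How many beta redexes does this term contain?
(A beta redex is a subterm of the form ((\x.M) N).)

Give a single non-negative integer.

Term: ((((\f.(\g.(\h.(f (g h))))) (\d.(\e.((d e) e)))) ((\a.a) (\f.(\g.(\h.((f h) (g h))))))) (\f.(\g.(\h.(f (g h))))))
  Redex: ((\f.(\g.(\h.(f (g h))))) (\d.(\e.((d e) e))))
  Redex: ((\a.a) (\f.(\g.(\h.((f h) (g h))))))
Total redexes: 2

Answer: 2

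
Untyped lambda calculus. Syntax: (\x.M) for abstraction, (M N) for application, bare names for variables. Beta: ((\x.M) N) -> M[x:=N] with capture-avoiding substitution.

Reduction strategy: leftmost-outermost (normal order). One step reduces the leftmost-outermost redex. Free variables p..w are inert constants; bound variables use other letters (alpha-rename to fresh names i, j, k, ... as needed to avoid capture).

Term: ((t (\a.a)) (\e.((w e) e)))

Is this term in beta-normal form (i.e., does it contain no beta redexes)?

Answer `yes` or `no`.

Term: ((t (\a.a)) (\e.((w e) e)))
No beta redexes found.

Answer: yes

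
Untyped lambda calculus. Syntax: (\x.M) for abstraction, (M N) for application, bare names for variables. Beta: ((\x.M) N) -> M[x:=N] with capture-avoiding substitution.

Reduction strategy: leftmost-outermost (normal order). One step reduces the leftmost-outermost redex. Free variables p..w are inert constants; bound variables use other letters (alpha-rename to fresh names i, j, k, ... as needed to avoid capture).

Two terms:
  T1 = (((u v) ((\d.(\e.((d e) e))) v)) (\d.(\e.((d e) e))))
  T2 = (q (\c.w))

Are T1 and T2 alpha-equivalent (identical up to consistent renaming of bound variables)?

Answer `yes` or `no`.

Term 1: (((u v) ((\d.(\e.((d e) e))) v)) (\d.(\e.((d e) e))))
Term 2: (q (\c.w))
Alpha-equivalence: compare structure up to binder renaming.
Result: False

Answer: no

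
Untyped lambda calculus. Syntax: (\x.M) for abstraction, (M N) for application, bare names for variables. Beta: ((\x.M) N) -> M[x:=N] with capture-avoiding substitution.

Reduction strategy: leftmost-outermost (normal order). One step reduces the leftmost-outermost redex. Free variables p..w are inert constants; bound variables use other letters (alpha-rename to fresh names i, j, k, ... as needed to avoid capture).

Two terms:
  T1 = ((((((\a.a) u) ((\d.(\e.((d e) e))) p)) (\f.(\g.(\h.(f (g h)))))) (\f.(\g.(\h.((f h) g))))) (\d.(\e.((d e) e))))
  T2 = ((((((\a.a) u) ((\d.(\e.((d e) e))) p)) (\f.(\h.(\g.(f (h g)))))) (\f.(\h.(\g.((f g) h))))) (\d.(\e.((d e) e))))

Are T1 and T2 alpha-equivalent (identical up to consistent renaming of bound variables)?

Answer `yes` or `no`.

Answer: yes

Derivation:
Term 1: ((((((\a.a) u) ((\d.(\e.((d e) e))) p)) (\f.(\g.(\h.(f (g h)))))) (\f.(\g.(\h.((f h) g))))) (\d.(\e.((d e) e))))
Term 2: ((((((\a.a) u) ((\d.(\e.((d e) e))) p)) (\f.(\h.(\g.(f (h g)))))) (\f.(\h.(\g.((f g) h))))) (\d.(\e.((d e) e))))
Alpha-equivalence: compare structure up to binder renaming.
Result: True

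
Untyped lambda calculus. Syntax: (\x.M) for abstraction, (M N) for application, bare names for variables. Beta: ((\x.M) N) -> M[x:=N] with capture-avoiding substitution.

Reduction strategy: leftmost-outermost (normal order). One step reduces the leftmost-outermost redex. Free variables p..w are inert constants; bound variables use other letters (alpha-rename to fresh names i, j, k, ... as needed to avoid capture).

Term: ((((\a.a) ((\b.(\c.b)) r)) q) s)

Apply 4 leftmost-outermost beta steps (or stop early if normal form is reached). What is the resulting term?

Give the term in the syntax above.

Step 0: ((((\a.a) ((\b.(\c.b)) r)) q) s)
Step 1: ((((\b.(\c.b)) r) q) s)
Step 2: (((\c.r) q) s)
Step 3: (r s)
Step 4: (normal form reached)

Answer: (r s)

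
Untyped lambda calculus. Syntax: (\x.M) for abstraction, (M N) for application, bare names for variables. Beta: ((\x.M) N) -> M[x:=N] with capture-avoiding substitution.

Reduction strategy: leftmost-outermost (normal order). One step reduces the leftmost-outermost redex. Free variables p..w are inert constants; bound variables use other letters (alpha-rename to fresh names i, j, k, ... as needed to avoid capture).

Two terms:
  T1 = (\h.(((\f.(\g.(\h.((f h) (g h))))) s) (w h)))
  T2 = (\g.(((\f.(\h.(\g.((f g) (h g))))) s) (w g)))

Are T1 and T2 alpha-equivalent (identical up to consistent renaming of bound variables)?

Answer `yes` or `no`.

Answer: yes

Derivation:
Term 1: (\h.(((\f.(\g.(\h.((f h) (g h))))) s) (w h)))
Term 2: (\g.(((\f.(\h.(\g.((f g) (h g))))) s) (w g)))
Alpha-equivalence: compare structure up to binder renaming.
Result: True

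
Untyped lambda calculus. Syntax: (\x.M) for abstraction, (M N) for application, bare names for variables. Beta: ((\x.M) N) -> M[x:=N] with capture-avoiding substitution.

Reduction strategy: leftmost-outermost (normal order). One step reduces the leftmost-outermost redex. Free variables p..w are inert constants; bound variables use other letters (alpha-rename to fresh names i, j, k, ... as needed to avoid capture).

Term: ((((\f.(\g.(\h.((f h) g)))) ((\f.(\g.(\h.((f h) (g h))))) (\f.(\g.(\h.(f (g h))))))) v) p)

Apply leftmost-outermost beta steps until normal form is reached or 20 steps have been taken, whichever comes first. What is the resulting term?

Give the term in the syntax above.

Answer: (\h.(v ((p v) h)))

Derivation:
Step 0: ((((\f.(\g.(\h.((f h) g)))) ((\f.(\g.(\h.((f h) (g h))))) (\f.(\g.(\h.(f (g h))))))) v) p)
Step 1: (((\g.(\h.((((\f.(\g.(\h.((f h) (g h))))) (\f.(\g.(\h.(f (g h)))))) h) g))) v) p)
Step 2: ((\h.((((\f.(\g.(\h.((f h) (g h))))) (\f.(\g.(\h.(f (g h)))))) h) v)) p)
Step 3: ((((\f.(\g.(\h.((f h) (g h))))) (\f.(\g.(\h.(f (g h)))))) p) v)
Step 4: (((\g.(\h.(((\f.(\g.(\h.(f (g h))))) h) (g h)))) p) v)
Step 5: ((\h.(((\f.(\g.(\h.(f (g h))))) h) (p h))) v)
Step 6: (((\f.(\g.(\h.(f (g h))))) v) (p v))
Step 7: ((\g.(\h.(v (g h)))) (p v))
Step 8: (\h.(v ((p v) h)))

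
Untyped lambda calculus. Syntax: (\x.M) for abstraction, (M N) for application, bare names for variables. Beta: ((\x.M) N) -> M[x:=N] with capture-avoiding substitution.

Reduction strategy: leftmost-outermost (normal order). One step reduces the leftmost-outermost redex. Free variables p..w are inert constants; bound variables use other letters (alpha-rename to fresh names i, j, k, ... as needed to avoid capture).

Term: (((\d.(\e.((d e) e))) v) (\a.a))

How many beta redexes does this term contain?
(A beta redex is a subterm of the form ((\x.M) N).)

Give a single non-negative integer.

Answer: 1

Derivation:
Term: (((\d.(\e.((d e) e))) v) (\a.a))
  Redex: ((\d.(\e.((d e) e))) v)
Total redexes: 1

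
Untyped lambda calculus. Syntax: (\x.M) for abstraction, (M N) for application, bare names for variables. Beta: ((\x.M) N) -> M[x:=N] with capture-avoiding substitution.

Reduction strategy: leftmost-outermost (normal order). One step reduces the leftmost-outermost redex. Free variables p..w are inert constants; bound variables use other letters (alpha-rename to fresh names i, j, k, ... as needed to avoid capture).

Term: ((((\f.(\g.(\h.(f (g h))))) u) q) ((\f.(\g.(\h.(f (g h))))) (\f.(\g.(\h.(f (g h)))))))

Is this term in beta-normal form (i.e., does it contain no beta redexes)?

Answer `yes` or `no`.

Answer: no

Derivation:
Term: ((((\f.(\g.(\h.(f (g h))))) u) q) ((\f.(\g.(\h.(f (g h))))) (\f.(\g.(\h.(f (g h)))))))
Found 2 beta redex(es).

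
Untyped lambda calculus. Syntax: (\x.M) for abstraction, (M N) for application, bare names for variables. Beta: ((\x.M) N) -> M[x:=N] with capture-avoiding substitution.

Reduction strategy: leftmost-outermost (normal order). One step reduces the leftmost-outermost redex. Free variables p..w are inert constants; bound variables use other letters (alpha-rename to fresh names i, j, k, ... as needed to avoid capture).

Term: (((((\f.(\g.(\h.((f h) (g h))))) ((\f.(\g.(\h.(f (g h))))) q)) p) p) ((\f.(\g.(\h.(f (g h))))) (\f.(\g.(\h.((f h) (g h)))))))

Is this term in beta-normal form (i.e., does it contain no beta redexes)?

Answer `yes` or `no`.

Term: (((((\f.(\g.(\h.((f h) (g h))))) ((\f.(\g.(\h.(f (g h))))) q)) p) p) ((\f.(\g.(\h.(f (g h))))) (\f.(\g.(\h.((f h) (g h)))))))
Found 3 beta redex(es).

Answer: no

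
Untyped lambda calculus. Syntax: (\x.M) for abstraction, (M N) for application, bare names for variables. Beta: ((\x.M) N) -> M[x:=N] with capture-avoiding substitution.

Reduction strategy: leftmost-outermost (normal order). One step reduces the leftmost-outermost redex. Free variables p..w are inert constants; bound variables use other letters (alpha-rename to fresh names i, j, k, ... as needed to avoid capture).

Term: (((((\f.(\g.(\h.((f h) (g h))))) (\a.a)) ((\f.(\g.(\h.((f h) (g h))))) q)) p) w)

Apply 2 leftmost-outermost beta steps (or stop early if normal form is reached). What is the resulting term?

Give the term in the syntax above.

Answer: (((\h.(((\a.a) h) (((\f.(\g.(\h.((f h) (g h))))) q) h))) p) w)

Derivation:
Step 0: (((((\f.(\g.(\h.((f h) (g h))))) (\a.a)) ((\f.(\g.(\h.((f h) (g h))))) q)) p) w)
Step 1: ((((\g.(\h.(((\a.a) h) (g h)))) ((\f.(\g.(\h.((f h) (g h))))) q)) p) w)
Step 2: (((\h.(((\a.a) h) (((\f.(\g.(\h.((f h) (g h))))) q) h))) p) w)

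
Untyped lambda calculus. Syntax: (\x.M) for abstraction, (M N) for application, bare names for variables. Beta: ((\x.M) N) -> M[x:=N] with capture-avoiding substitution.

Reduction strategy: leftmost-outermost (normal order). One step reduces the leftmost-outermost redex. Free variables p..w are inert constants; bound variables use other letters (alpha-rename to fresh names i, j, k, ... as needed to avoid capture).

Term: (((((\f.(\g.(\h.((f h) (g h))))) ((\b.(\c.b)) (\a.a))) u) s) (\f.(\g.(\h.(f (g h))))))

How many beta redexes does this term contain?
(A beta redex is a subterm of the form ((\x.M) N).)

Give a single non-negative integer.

Term: (((((\f.(\g.(\h.((f h) (g h))))) ((\b.(\c.b)) (\a.a))) u) s) (\f.(\g.(\h.(f (g h))))))
  Redex: ((\f.(\g.(\h.((f h) (g h))))) ((\b.(\c.b)) (\a.a)))
  Redex: ((\b.(\c.b)) (\a.a))
Total redexes: 2

Answer: 2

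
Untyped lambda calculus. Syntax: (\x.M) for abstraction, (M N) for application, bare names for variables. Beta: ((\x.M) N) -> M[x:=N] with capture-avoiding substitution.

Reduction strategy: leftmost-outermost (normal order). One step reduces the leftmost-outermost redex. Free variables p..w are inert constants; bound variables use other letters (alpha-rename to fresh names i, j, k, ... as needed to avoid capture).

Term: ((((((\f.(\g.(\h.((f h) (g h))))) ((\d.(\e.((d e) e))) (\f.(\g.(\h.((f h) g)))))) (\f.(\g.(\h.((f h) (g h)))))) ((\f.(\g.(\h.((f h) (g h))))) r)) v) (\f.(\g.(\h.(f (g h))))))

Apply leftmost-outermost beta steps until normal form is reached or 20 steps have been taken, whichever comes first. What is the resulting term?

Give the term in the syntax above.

Step 0: ((((((\f.(\g.(\h.((f h) (g h))))) ((\d.(\e.((d e) e))) (\f.(\g.(\h.((f h) g)))))) (\f.(\g.(\h.((f h) (g h)))))) ((\f.(\g.(\h.((f h) (g h))))) r)) v) (\f.(\g.(\h.(f (g h))))))
Step 1: (((((\g.(\h.((((\d.(\e.((d e) e))) (\f.(\g.(\h.((f h) g))))) h) (g h)))) (\f.(\g.(\h.((f h) (g h)))))) ((\f.(\g.(\h.((f h) (g h))))) r)) v) (\f.(\g.(\h.(f (g h))))))
Step 2: ((((\h.((((\d.(\e.((d e) e))) (\f.(\g.(\h.((f h) g))))) h) ((\f.(\g.(\h.((f h) (g h))))) h))) ((\f.(\g.(\h.((f h) (g h))))) r)) v) (\f.(\g.(\h.(f (g h))))))
Step 3: ((((((\d.(\e.((d e) e))) (\f.(\g.(\h.((f h) g))))) ((\f.(\g.(\h.((f h) (g h))))) r)) ((\f.(\g.(\h.((f h) (g h))))) ((\f.(\g.(\h.((f h) (g h))))) r))) v) (\f.(\g.(\h.(f (g h))))))
Step 4: (((((\e.(((\f.(\g.(\h.((f h) g)))) e) e)) ((\f.(\g.(\h.((f h) (g h))))) r)) ((\f.(\g.(\h.((f h) (g h))))) ((\f.(\g.(\h.((f h) (g h))))) r))) v) (\f.(\g.(\h.(f (g h))))))
Step 5: ((((((\f.(\g.(\h.((f h) g)))) ((\f.(\g.(\h.((f h) (g h))))) r)) ((\f.(\g.(\h.((f h) (g h))))) r)) ((\f.(\g.(\h.((f h) (g h))))) ((\f.(\g.(\h.((f h) (g h))))) r))) v) (\f.(\g.(\h.(f (g h))))))
Step 6: (((((\g.(\h.((((\f.(\g.(\h.((f h) (g h))))) r) h) g))) ((\f.(\g.(\h.((f h) (g h))))) r)) ((\f.(\g.(\h.((f h) (g h))))) ((\f.(\g.(\h.((f h) (g h))))) r))) v) (\f.(\g.(\h.(f (g h))))))
Step 7: ((((\h.((((\f.(\g.(\h.((f h) (g h))))) r) h) ((\f.(\g.(\h.((f h) (g h))))) r))) ((\f.(\g.(\h.((f h) (g h))))) ((\f.(\g.(\h.((f h) (g h))))) r))) v) (\f.(\g.(\h.(f (g h))))))
Step 8: ((((((\f.(\g.(\h.((f h) (g h))))) r) ((\f.(\g.(\h.((f h) (g h))))) ((\f.(\g.(\h.((f h) (g h))))) r))) ((\f.(\g.(\h.((f h) (g h))))) r)) v) (\f.(\g.(\h.(f (g h))))))
Step 9: (((((\g.(\h.((r h) (g h)))) ((\f.(\g.(\h.((f h) (g h))))) ((\f.(\g.(\h.((f h) (g h))))) r))) ((\f.(\g.(\h.((f h) (g h))))) r)) v) (\f.(\g.(\h.(f (g h))))))
Step 10: ((((\h.((r h) (((\f.(\g.(\h.((f h) (g h))))) ((\f.(\g.(\h.((f h) (g h))))) r)) h))) ((\f.(\g.(\h.((f h) (g h))))) r)) v) (\f.(\g.(\h.(f (g h))))))
Step 11: ((((r ((\f.(\g.(\h.((f h) (g h))))) r)) (((\f.(\g.(\h.((f h) (g h))))) ((\f.(\g.(\h.((f h) (g h))))) r)) ((\f.(\g.(\h.((f h) (g h))))) r))) v) (\f.(\g.(\h.(f (g h))))))
Step 12: ((((r (\g.(\h.((r h) (g h))))) (((\f.(\g.(\h.((f h) (g h))))) ((\f.(\g.(\h.((f h) (g h))))) r)) ((\f.(\g.(\h.((f h) (g h))))) r))) v) (\f.(\g.(\h.(f (g h))))))
Step 13: ((((r (\g.(\h.((r h) (g h))))) ((\g.(\h.((((\f.(\g.(\h.((f h) (g h))))) r) h) (g h)))) ((\f.(\g.(\h.((f h) (g h))))) r))) v) (\f.(\g.(\h.(f (g h))))))
Step 14: ((((r (\g.(\h.((r h) (g h))))) (\h.((((\f.(\g.(\h.((f h) (g h))))) r) h) (((\f.(\g.(\h.((f h) (g h))))) r) h)))) v) (\f.(\g.(\h.(f (g h))))))
Step 15: ((((r (\g.(\h.((r h) (g h))))) (\h.(((\g.(\h.((r h) (g h)))) h) (((\f.(\g.(\h.((f h) (g h))))) r) h)))) v) (\f.(\g.(\h.(f (g h))))))
Step 16: ((((r (\g.(\h.((r h) (g h))))) (\h.((\i.((r i) (h i))) (((\f.(\g.(\h.((f h) (g h))))) r) h)))) v) (\f.(\g.(\h.(f (g h))))))
Step 17: ((((r (\g.(\h.((r h) (g h))))) (\h.((r (((\f.(\g.(\h.((f h) (g h))))) r) h)) (h (((\f.(\g.(\h.((f h) (g h))))) r) h))))) v) (\f.(\g.(\h.(f (g h))))))
Step 18: ((((r (\g.(\h.((r h) (g h))))) (\h.((r ((\g.(\h.((r h) (g h)))) h)) (h (((\f.(\g.(\h.((f h) (g h))))) r) h))))) v) (\f.(\g.(\h.(f (g h))))))
Step 19: ((((r (\g.(\h.((r h) (g h))))) (\h.((r (\i.((r i) (h i)))) (h (((\f.(\g.(\h.((f h) (g h))))) r) h))))) v) (\f.(\g.(\h.(f (g h))))))
Step 20: ((((r (\g.(\h.((r h) (g h))))) (\h.((r (\i.((r i) (h i)))) (h ((\g.(\h.((r h) (g h)))) h))))) v) (\f.(\g.(\h.(f (g h))))))

Answer: ((((r (\g.(\h.((r h) (g h))))) (\h.((r (\i.((r i) (h i)))) (h ((\g.(\h.((r h) (g h)))) h))))) v) (\f.(\g.(\h.(f (g h))))))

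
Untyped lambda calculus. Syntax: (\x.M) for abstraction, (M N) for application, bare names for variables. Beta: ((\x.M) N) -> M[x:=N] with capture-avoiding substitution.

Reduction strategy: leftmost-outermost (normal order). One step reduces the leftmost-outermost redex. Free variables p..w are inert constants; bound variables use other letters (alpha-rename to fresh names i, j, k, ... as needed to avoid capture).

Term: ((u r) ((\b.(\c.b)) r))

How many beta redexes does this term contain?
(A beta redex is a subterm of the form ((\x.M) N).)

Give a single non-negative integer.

Term: ((u r) ((\b.(\c.b)) r))
  Redex: ((\b.(\c.b)) r)
Total redexes: 1

Answer: 1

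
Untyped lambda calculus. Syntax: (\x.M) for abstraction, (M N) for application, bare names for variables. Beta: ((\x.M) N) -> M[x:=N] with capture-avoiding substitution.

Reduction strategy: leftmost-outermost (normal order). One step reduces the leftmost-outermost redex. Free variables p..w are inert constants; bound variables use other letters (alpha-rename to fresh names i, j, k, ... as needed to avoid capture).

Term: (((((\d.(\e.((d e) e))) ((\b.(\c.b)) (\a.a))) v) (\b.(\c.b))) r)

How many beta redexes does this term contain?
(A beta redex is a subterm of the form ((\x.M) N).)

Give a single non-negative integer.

Term: (((((\d.(\e.((d e) e))) ((\b.(\c.b)) (\a.a))) v) (\b.(\c.b))) r)
  Redex: ((\d.(\e.((d e) e))) ((\b.(\c.b)) (\a.a)))
  Redex: ((\b.(\c.b)) (\a.a))
Total redexes: 2

Answer: 2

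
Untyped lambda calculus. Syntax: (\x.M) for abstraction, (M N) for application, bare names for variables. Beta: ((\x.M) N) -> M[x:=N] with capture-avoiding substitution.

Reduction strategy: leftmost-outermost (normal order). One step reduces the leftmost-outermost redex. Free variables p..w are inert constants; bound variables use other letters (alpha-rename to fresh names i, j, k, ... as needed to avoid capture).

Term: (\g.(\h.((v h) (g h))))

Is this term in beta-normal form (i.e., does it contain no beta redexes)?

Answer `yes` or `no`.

Answer: yes

Derivation:
Term: (\g.(\h.((v h) (g h))))
No beta redexes found.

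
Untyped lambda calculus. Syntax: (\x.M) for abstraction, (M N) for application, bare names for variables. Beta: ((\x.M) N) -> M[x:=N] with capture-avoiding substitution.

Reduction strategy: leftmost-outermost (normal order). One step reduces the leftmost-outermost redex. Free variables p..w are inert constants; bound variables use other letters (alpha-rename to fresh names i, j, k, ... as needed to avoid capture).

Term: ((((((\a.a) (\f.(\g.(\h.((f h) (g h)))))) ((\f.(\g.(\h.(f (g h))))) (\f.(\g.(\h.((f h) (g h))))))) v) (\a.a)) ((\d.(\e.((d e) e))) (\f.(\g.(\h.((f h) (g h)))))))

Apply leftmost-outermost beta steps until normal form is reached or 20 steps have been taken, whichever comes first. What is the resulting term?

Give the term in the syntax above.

Answer: (\h.(((v (\a.a)) h) (\i.((h i) (h i)))))

Derivation:
Step 0: ((((((\a.a) (\f.(\g.(\h.((f h) (g h)))))) ((\f.(\g.(\h.(f (g h))))) (\f.(\g.(\h.((f h) (g h))))))) v) (\a.a)) ((\d.(\e.((d e) e))) (\f.(\g.(\h.((f h) (g h)))))))
Step 1: (((((\f.(\g.(\h.((f h) (g h))))) ((\f.(\g.(\h.(f (g h))))) (\f.(\g.(\h.((f h) (g h))))))) v) (\a.a)) ((\d.(\e.((d e) e))) (\f.(\g.(\h.((f h) (g h)))))))
Step 2: ((((\g.(\h.((((\f.(\g.(\h.(f (g h))))) (\f.(\g.(\h.((f h) (g h)))))) h) (g h)))) v) (\a.a)) ((\d.(\e.((d e) e))) (\f.(\g.(\h.((f h) (g h)))))))
Step 3: (((\h.((((\f.(\g.(\h.(f (g h))))) (\f.(\g.(\h.((f h) (g h)))))) h) (v h))) (\a.a)) ((\d.(\e.((d e) e))) (\f.(\g.(\h.((f h) (g h)))))))
Step 4: (((((\f.(\g.(\h.(f (g h))))) (\f.(\g.(\h.((f h) (g h)))))) (\a.a)) (v (\a.a))) ((\d.(\e.((d e) e))) (\f.(\g.(\h.((f h) (g h)))))))
Step 5: ((((\g.(\h.((\f.(\g.(\h.((f h) (g h))))) (g h)))) (\a.a)) (v (\a.a))) ((\d.(\e.((d e) e))) (\f.(\g.(\h.((f h) (g h)))))))
Step 6: (((\h.((\f.(\g.(\h.((f h) (g h))))) ((\a.a) h))) (v (\a.a))) ((\d.(\e.((d e) e))) (\f.(\g.(\h.((f h) (g h)))))))
Step 7: (((\f.(\g.(\h.((f h) (g h))))) ((\a.a) (v (\a.a)))) ((\d.(\e.((d e) e))) (\f.(\g.(\h.((f h) (g h)))))))
Step 8: ((\g.(\h.((((\a.a) (v (\a.a))) h) (g h)))) ((\d.(\e.((d e) e))) (\f.(\g.(\h.((f h) (g h)))))))
Step 9: (\h.((((\a.a) (v (\a.a))) h) (((\d.(\e.((d e) e))) (\f.(\g.(\h.((f h) (g h)))))) h)))
Step 10: (\h.(((v (\a.a)) h) (((\d.(\e.((d e) e))) (\f.(\g.(\h.((f h) (g h)))))) h)))
Step 11: (\h.(((v (\a.a)) h) ((\e.(((\f.(\g.(\h.((f h) (g h))))) e) e)) h)))
Step 12: (\h.(((v (\a.a)) h) (((\f.(\g.(\h.((f h) (g h))))) h) h)))
Step 13: (\h.(((v (\a.a)) h) ((\g.(\i.((h i) (g i)))) h)))
Step 14: (\h.(((v (\a.a)) h) (\i.((h i) (h i)))))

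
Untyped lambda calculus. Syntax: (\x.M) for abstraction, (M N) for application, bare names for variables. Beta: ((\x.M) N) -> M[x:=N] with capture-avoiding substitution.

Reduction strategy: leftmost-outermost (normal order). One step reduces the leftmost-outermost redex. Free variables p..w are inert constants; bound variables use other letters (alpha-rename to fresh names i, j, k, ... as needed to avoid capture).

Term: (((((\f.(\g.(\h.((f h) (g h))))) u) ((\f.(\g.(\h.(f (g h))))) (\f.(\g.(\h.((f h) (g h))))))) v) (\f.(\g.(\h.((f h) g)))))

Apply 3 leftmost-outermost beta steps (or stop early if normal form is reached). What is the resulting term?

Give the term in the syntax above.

Step 0: (((((\f.(\g.(\h.((f h) (g h))))) u) ((\f.(\g.(\h.(f (g h))))) (\f.(\g.(\h.((f h) (g h))))))) v) (\f.(\g.(\h.((f h) g)))))
Step 1: ((((\g.(\h.((u h) (g h)))) ((\f.(\g.(\h.(f (g h))))) (\f.(\g.(\h.((f h) (g h))))))) v) (\f.(\g.(\h.((f h) g)))))
Step 2: (((\h.((u h) (((\f.(\g.(\h.(f (g h))))) (\f.(\g.(\h.((f h) (g h)))))) h))) v) (\f.(\g.(\h.((f h) g)))))
Step 3: (((u v) (((\f.(\g.(\h.(f (g h))))) (\f.(\g.(\h.((f h) (g h)))))) v)) (\f.(\g.(\h.((f h) g)))))

Answer: (((u v) (((\f.(\g.(\h.(f (g h))))) (\f.(\g.(\h.((f h) (g h)))))) v)) (\f.(\g.(\h.((f h) g)))))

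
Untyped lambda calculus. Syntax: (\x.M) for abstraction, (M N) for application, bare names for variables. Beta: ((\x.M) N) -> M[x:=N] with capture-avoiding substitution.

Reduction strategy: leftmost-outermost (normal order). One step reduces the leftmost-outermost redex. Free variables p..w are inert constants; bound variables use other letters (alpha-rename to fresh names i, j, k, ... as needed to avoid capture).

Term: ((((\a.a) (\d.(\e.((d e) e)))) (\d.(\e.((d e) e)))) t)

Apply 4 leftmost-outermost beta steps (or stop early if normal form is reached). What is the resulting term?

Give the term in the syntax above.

Step 0: ((((\a.a) (\d.(\e.((d e) e)))) (\d.(\e.((d e) e)))) t)
Step 1: (((\d.(\e.((d e) e))) (\d.(\e.((d e) e)))) t)
Step 2: ((\e.(((\d.(\e.((d e) e))) e) e)) t)
Step 3: (((\d.(\e.((d e) e))) t) t)
Step 4: ((\e.((t e) e)) t)

Answer: ((\e.((t e) e)) t)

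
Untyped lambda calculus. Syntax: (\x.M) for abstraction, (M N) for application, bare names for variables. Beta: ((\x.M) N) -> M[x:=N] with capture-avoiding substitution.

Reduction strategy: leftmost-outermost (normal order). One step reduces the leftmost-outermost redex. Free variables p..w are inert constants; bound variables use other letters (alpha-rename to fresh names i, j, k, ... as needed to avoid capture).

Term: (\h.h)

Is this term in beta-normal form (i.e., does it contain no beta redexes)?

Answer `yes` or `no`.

Answer: yes

Derivation:
Term: (\h.h)
No beta redexes found.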